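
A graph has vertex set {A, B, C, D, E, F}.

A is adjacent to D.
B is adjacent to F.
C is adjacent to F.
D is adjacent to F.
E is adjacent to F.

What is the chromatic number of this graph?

B and F are adjacent, so at least 2 colors are needed.
2 colors suffice: A=1, B=2, C=2, D=2, E=2, F=1. Each edge has distinct colors on its endpoints.

2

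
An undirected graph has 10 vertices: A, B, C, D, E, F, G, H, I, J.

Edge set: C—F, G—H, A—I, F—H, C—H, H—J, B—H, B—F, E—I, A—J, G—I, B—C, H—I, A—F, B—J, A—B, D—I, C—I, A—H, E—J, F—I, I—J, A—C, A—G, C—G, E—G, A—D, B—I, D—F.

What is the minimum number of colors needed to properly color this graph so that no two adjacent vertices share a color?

A, B, C, F, H, I form a clique, so at least 6 colors are needed.
6 colors suffice: color 1 → {I}; color 2 → {A, E}; color 3 → {D, H}; color 4 → {C, J}; color 5 → {B, G}; color 6 → {F}. Each edge has distinct colors on its endpoints.

6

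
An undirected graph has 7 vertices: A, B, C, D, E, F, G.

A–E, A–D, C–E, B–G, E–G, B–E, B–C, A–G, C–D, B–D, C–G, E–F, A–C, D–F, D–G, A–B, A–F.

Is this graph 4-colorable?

A, B, C, E, G are pairwise adjacent (a clique of size 5), so at least 5 colors are needed.
So 4 colors are not enough.

No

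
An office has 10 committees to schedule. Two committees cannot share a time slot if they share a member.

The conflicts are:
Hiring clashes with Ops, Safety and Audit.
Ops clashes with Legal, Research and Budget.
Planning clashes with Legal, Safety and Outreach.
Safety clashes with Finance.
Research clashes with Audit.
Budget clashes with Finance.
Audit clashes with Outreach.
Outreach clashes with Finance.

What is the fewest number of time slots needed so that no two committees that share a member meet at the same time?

3

The cycle Safety-Hiring-Ops-Legal-Planning-Safety has odd length 5, so it cannot be 2-colored; at least 3 time slots are needed.
3 time slots suffice: time slot 1 → {Ops, Planning, Audit, Finance}; time slot 2 → {Legal, Safety, Research, Budget, Outreach}; time slot 3 → {Hiring}. No two conflicting committees share a time slot.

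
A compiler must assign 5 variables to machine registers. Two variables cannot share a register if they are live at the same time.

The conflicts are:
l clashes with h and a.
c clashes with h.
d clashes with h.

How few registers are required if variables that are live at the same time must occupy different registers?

l and h conflict, so at least 2 registers are needed.
2 registers suffice: register 1 → {h, a}; register 2 → {l, c, d}. Every pair that conflicts lands in different registers.

2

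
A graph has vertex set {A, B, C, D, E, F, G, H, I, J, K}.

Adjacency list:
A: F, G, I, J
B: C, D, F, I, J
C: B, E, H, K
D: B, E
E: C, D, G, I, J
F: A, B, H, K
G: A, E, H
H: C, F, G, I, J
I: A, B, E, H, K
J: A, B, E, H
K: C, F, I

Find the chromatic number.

A and G are adjacent, so at least 2 colors are needed.
A valid assignment using 2 colors: A=1, B=1, C=2, D=2, E=1, F=2, G=2, H=1, I=2, J=2, K=1. No two adjacent vertices share a color.

2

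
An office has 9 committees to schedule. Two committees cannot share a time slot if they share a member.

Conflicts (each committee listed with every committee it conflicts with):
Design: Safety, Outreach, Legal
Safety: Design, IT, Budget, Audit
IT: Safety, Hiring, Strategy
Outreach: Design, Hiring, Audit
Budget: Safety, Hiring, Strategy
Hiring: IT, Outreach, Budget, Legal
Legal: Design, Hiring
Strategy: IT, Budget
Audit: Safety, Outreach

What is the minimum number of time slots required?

The cycle Budget-Safety-Design-Legal-Hiring-Budget has odd length 5, so it cannot be 2-colored; at least 3 time slots are needed.
3 time slots suffice: time slot 1 → {Safety, Hiring, Strategy}; time slot 2 → {Design, IT, Budget, Audit}; time slot 3 → {Outreach, Legal}. Every pair that conflicts lands in different time slots.

3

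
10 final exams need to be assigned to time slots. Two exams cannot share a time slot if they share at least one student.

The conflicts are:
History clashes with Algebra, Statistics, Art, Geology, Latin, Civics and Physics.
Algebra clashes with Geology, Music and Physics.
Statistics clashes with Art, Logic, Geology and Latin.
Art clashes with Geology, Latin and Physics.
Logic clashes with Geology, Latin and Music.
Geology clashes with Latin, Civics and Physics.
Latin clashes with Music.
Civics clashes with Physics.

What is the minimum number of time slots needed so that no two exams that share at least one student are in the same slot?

5

History, Statistics, Art, Geology, Latin are mutually in conflict, so at least 5 time slots are needed.
Using 5 time slots: History=2, Algebra=4, Statistics=5, Art=4, Logic=2, Geology=1, Latin=3, Music=1, Civics=4, Physics=3. Each listed conflict is separated.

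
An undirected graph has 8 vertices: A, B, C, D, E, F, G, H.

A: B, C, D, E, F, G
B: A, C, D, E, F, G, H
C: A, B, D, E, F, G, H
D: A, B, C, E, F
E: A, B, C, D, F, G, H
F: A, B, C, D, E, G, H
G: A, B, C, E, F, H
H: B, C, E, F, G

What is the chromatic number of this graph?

A, B, C, E, F, G are mutually adjacent (a clique of size 6), so at least 6 colors are needed.
6 colors suffice: A=5, B=3, C=1, D=6, E=4, F=2, G=6, H=5. No two adjacent vertices share a color.

6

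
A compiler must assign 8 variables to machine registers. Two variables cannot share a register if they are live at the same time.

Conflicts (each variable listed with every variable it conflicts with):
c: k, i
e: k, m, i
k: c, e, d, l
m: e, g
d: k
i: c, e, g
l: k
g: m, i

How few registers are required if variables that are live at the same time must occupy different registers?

2

i and g conflict, so at least 2 registers are needed.
2 registers suffice: c=2, e=2, k=1, m=1, d=2, i=1, l=2, g=2. Every pair that conflicts lands in different registers.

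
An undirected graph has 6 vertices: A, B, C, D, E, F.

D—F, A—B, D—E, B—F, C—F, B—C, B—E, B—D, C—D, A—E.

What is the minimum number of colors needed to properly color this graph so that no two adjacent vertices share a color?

4

B, C, D, F form a clique, so at least 4 colors are needed.
One proper 4-coloring: A=blue, B=red, C=green, D=blue, E=green, F=yellow. Every edge joins two different colors.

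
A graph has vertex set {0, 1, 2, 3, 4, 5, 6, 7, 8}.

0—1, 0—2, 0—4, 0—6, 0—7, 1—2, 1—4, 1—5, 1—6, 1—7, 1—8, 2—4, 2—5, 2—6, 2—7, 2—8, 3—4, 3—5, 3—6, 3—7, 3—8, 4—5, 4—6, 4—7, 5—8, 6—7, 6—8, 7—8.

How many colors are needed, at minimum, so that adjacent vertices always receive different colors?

6

0, 1, 2, 4, 6, 7 form a clique, so at least 6 colors are needed.
A valid assignment using 6 colors: 0=f, 1=a, 2=c, 3=a, 4=d, 5=b, 6=b, 7=e, 8=d. Each edge has distinct colors on its endpoints.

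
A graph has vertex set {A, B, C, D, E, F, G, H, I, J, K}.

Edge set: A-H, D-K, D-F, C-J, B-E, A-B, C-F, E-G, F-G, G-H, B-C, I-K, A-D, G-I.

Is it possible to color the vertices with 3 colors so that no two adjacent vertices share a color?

The chromatic number is 3. The cycle G-F-C-B-E-G has odd length 5, so it cannot be 2-colored; at least 3 colors are needed.
3 colors suffice: color red → {B, D, G, J}; color blue → {A, E, F, K}; color green → {C, H, I}.
That is already a proper 3-coloring.

Yes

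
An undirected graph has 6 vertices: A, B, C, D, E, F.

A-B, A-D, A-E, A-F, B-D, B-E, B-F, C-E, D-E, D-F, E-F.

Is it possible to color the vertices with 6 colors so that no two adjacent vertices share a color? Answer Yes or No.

The chromatic number is 5. A, B, D, E, F are mutually adjacent (a clique of size 5), so at least 5 colors are needed.
One proper 5-coloring: A=2, B=4, C=2, D=5, E=1, F=3.
Since 6 ≥ 5, a proper 6-coloring certainly exists.

Yes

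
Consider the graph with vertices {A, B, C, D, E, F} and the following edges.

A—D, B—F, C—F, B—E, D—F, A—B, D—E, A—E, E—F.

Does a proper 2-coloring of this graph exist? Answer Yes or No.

No

A, B, E form a triangle, so at least 3 colors are needed.
So 2 colors are not enough.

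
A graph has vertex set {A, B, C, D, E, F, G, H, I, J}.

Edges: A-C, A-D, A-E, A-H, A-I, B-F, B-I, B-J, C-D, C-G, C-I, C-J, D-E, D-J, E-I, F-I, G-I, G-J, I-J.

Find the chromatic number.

C, G, I, J form a clique, so at least 4 colors are needed.
A valid assignment using 4 colors: A=2, B=3, C=3, D=1, E=3, F=2, G=4, H=1, I=1, J=2. Every edge joins two different colors.

4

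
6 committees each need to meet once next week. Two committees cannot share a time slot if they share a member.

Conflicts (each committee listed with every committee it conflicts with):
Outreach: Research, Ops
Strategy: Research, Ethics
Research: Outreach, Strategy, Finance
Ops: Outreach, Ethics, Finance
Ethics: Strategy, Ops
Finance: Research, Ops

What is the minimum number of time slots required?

3

The cycle Ethics-Ops-Finance-Research-Strategy-Ethics has odd length 5, so it cannot be 2-colored; at least 3 time slots are needed.
3 time slots suffice: time slot 1 → {Research, Ops}; time slot 2 → {Outreach, Strategy, Finance}; time slot 3 → {Ethics}. Each listed conflict is separated.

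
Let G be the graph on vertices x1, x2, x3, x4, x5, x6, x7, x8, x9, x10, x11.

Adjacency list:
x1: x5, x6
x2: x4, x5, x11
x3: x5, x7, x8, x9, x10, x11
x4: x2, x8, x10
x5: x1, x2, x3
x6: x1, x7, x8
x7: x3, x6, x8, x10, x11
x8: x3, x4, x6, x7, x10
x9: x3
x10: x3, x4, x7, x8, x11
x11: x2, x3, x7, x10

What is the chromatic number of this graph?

x3, x7, x8, x10 form a clique, so at least 4 colors are needed.
4 colors suffice: color red → {x2, x3, x6}; color blue → {x5, x9, x10}; color green → {x1, x8, x11}; color yellow → {x4, x7}. Every edge joins two different colors.

4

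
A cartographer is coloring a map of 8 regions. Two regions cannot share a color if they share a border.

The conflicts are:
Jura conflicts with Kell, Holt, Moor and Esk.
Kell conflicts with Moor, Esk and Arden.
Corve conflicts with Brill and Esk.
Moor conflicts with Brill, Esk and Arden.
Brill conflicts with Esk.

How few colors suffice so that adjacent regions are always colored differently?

Jura, Kell, Moor, Esk pairwise conflict, so at least 4 colors are needed.
A valid assignment using 4 colors: Jura=3, Kell=4, Corve=1, Holt=1, Moor=1, Brill=3, Esk=2, Arden=2. Every pair that conflicts lands in different colors.

4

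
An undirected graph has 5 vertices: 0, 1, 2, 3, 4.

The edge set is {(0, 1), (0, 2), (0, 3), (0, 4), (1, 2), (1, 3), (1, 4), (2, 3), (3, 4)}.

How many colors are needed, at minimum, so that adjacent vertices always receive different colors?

4

0, 1, 3, 4 are pairwise adjacent (a clique of size 4), so at least 4 colors are needed.
A valid assignment using 4 colors: 0=red, 1=blue, 2=yellow, 3=green, 4=yellow. Each edge has distinct colors on its endpoints.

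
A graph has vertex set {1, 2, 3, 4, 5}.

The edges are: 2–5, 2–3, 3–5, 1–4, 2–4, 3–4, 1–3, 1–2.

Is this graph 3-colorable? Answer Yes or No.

No

1, 2, 3, 4 are pairwise adjacent (a clique of size 4), so at least 4 colors are needed.
So 3 colors are not enough.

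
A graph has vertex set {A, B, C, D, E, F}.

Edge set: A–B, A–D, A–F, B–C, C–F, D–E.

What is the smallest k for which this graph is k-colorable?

2

C and F are adjacent, so at least 2 colors are needed.
2 colors suffice: color 1 → {A, C, E}; color 2 → {B, D, F}. Every edge joins two different colors.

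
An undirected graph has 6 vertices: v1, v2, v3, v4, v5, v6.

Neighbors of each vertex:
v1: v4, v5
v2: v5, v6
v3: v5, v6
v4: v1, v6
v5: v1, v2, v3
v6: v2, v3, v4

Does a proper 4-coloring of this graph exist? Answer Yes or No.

The chromatic number is 3. The cycle v1-v4-v6-v3-v5-v1 has odd length 5, so it cannot be 2-colored; at least 3 colors are needed.
3 colors suffice: v1=2, v2=2, v3=2, v4=3, v5=1, v6=1.
Since 4 ≥ 3, a proper 4-coloring certainly exists.

Yes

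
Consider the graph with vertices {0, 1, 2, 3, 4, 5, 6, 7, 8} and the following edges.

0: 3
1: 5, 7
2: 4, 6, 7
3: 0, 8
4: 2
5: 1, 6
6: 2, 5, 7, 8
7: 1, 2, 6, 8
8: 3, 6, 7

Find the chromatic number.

2, 6, 7 form a triangle, so at least 3 colors are needed.
A valid assignment using 3 colors: 0=blue, 1=blue, 2=green, 3=red, 4=red, 5=red, 6=blue, 7=red, 8=green. Each edge has distinct colors on its endpoints.

3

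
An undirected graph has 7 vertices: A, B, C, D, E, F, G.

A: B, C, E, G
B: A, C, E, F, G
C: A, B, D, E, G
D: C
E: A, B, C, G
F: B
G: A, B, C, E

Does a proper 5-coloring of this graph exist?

Yes

The chromatic number is 5. A, B, C, E, G are pairwise adjacent (a clique of size 5), so at least 5 colors are needed.
A valid assignment using 5 colors: A=4, B=2, C=1, D=2, E=5, F=1, G=3.
That is already a proper 5-coloring.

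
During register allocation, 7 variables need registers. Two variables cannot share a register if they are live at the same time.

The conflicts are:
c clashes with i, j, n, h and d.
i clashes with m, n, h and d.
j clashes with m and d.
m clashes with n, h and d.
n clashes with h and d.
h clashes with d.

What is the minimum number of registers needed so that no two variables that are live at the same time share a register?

5

i, m, n, h, d pairwise conflict, so at least 5 registers are needed.
A valid assignment using 5 registers: c=2, i=3, j=3, m=2, n=4, h=5, d=1. Every pair that conflicts lands in different registers.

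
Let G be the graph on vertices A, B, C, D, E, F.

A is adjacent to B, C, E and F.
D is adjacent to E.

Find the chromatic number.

2

D and E are adjacent, so at least 2 colors are needed.
2 colors suffice: color 1 → {A, D}; color 2 → {B, C, E, F}. Every edge joins two different colors.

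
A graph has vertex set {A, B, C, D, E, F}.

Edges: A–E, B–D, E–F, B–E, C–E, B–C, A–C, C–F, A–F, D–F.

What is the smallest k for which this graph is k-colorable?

4

A, C, E, F form a clique, so at least 4 colors are needed.
One proper 4-coloring: A=4, B=2, C=1, D=1, E=3, F=2. Each edge has distinct colors on its endpoints.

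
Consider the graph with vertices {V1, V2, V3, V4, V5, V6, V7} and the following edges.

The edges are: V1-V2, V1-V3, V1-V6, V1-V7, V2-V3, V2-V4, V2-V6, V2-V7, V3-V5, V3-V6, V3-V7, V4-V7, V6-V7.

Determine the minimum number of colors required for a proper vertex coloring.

V1, V2, V3, V6, V7 are mutually adjacent (a clique of size 5), so at least 5 colors are needed.
5 colors suffice: V1=yellow, V2=red, V3=green, V4=green, V5=red, V6=purple, V7=blue. Every edge joins two different colors.

5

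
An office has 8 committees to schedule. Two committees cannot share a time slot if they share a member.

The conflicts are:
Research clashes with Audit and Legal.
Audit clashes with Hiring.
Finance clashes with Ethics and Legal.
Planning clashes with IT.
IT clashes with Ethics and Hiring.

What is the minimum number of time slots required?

The cycle IT-Ethics-Finance-Legal-Research-Audit-Hiring-IT has odd length 7, so it cannot be 2-colored; at least 3 time slots are needed.
Using 3 time slots: Research=2, Audit=1, Finance=2, Planning=2, IT=1, Ethics=3, Legal=1, Hiring=2. Each listed conflict is separated.

3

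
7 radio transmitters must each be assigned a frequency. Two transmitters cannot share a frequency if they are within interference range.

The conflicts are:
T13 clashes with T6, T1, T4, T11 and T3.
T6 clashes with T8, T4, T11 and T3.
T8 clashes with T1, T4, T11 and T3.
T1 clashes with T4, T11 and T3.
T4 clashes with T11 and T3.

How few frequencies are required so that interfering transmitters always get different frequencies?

4

T6, T8, T4, T3 all conflict with each other, so at least 4 frequencies are needed.
4 frequencies suffice: frequency 1 → {T4}; frequency 2 → {T13, T8}; frequency 3 → {T6, T1}; frequency 4 → {T11, T3}. No two conflicting transmitters share a frequency.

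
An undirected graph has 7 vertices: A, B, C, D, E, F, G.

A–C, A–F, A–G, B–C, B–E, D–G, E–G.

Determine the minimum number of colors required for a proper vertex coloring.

The cycle B-E-G-A-C-B has odd length 5, so it cannot be 2-colored; at least 3 colors are needed.
3 colors suffice: color red → {B, F, G}; color blue → {A, D, E}; color green → {C}. No two adjacent vertices share a color.

3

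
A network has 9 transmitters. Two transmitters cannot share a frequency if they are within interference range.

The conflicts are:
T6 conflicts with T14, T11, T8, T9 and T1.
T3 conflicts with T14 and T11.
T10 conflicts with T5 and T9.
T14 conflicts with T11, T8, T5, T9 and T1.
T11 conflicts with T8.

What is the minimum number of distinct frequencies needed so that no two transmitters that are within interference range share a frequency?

4

T6, T14, T11, T8 are mutually in conflict, so at least 4 frequencies are needed.
4 frequencies suffice: frequency 1 → {T10, T14}; frequency 2 → {T6, T3, T5}; frequency 3 → {T11, T9, T1}; frequency 4 → {T8}. Each listed conflict is separated.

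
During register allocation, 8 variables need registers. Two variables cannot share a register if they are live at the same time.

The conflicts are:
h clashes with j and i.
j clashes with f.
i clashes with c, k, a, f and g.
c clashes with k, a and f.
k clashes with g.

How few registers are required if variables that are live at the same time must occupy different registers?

3

i, c, f are mutually in conflict, so at least 3 registers are needed.
3 registers suffice: register 1 → {j, i}; register 2 → {h, c, g}; register 3 → {k, a, f}. No two conflicting variables share a register.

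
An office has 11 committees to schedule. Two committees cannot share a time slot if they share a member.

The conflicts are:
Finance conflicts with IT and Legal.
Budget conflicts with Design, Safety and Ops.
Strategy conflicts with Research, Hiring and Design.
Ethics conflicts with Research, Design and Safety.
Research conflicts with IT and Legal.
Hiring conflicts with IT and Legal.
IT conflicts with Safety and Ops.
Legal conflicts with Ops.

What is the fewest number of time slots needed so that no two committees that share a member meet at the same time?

Research and Legal conflict, so at least 2 time slots are needed.
2 time slots suffice: time slot 1 → {Budget, Strategy, Ethics, IT, Legal}; time slot 2 → {Finance, Research, Hiring, Design, Safety, Ops}. No two conflicting committees share a time slot.

2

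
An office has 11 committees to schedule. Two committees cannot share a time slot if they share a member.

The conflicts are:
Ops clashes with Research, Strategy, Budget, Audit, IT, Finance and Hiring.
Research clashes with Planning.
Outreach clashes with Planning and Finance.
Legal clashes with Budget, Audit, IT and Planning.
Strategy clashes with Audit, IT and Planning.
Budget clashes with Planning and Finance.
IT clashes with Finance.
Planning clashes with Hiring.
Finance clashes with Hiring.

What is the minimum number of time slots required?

Ops, Finance, Hiring all conflict with each other, so at least 3 time slots are needed.
3 time slots suffice: time slot 1 → {Ops, Planning}; time slot 2 → {Research, Legal, Strategy, Finance}; time slot 3 → {Outreach, Budget, Audit, IT, Hiring}. No two conflicting committees share a time slot.

3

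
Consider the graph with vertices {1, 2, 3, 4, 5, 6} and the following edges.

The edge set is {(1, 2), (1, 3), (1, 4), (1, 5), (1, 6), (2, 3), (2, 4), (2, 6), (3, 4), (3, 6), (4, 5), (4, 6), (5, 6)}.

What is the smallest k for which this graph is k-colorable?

5

1, 2, 3, 4, 6 are mutually adjacent (a clique of size 5), so at least 5 colors are needed.
5 colors suffice: 1=red, 2=yellow, 3=purple, 4=blue, 5=yellow, 6=green. Each edge has distinct colors on its endpoints.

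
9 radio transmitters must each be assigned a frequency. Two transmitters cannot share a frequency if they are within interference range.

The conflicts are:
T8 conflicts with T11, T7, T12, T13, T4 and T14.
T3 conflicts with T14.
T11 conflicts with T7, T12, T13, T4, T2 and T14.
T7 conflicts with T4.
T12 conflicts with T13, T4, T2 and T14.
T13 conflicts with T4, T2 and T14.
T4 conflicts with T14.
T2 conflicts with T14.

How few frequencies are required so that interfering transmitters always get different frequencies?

6

T8, T11, T12, T13, T4, T14 all conflict with each other, so at least 6 frequencies are needed.
6 frequencies suffice: frequency 1 → {T3, T11}; frequency 2 → {T7, T14}; frequency 3 → {T12}; frequency 4 → {T4, T2}; frequency 5 → {T13}; frequency 6 → {T8}. Every pair that conflicts lands in different frequencies.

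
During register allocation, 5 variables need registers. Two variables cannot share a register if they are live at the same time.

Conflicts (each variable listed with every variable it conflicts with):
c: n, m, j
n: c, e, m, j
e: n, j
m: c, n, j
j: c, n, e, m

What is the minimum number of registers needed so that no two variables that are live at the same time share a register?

4

c, n, m, j all conflict with each other, so at least 4 registers are needed.
4 registers suffice: c=4, n=1, e=3, m=3, j=2. No two conflicting variables share a register.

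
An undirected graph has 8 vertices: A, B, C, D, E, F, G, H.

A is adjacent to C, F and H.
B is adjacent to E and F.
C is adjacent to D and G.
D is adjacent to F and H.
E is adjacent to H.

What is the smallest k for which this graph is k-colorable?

The cycle E-H-D-F-B-E has odd length 5, so it cannot be 2-colored; at least 3 colors are needed.
A valid assignment using 3 colors: A=1, B=3, C=2, D=1, E=1, F=2, G=1, H=2. Each edge has distinct colors on its endpoints.

3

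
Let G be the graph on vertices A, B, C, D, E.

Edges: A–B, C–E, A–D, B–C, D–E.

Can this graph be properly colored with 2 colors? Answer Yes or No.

The cycle D-A-B-C-E-D has odd length 5, so it cannot be 2-colored; at least 3 colors are needed.
So 2 colors are not enough.

No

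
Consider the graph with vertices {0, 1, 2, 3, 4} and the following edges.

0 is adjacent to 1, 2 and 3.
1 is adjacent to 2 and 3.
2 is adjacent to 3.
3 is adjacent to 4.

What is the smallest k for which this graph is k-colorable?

0, 1, 2, 3 form a clique, so at least 4 colors are needed.
4 colors suffice: 0=yellow, 1=green, 2=blue, 3=red, 4=blue. No two adjacent vertices share a color.

4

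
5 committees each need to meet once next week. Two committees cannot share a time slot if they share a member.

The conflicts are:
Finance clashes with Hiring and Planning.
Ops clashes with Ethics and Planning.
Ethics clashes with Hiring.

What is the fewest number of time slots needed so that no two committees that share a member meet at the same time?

3

The cycle Ethics-Hiring-Finance-Planning-Ops-Ethics has odd length 5, so it cannot be 2-colored; at least 3 time slots are needed.
3 time slots suffice: time slot 1 → {Finance, Ops}; time slot 2 → {Hiring, Planning}; time slot 3 → {Ethics}. Every pair that conflicts lands in different time slots.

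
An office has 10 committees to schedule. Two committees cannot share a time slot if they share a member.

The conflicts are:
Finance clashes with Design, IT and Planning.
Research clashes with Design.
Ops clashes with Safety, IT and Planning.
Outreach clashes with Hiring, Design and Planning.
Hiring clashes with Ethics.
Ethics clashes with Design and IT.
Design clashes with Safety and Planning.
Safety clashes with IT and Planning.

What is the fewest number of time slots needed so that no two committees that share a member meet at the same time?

Outreach, Design, Planning pairwise conflict, so at least 3 time slots are needed.
3 time slots suffice: time slot 1 → {Ops, Hiring, Design}; time slot 2 → {Research, IT, Planning}; time slot 3 → {Finance, Outreach, Ethics, Safety}. Every pair that conflicts lands in different time slots.

3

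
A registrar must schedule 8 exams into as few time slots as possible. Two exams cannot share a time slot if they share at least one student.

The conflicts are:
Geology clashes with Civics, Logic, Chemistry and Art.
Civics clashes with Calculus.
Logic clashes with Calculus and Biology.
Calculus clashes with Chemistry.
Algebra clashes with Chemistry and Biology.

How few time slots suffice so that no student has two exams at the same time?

The cycle Algebra-Chemistry-Geology-Logic-Biology-Algebra has odd length 5, so it cannot be 2-colored; at least 3 time slots are needed.
A valid assignment using 3 time slots: Geology=1, Civics=2, Logic=2, Calculus=1, Algebra=3, Chemistry=2, Biology=1, Art=2. Each listed conflict is separated.

3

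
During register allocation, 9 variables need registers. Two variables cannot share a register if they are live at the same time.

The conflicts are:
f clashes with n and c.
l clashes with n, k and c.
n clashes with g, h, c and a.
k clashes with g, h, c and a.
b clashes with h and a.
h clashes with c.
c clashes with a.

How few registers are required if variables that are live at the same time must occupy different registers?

n, c, a are mutually in conflict, so at least 3 registers are needed.
3 registers suffice: register 1 → {n, k, b}; register 2 → {g, c}; register 3 → {f, l, h, a}. Each listed conflict is separated.

3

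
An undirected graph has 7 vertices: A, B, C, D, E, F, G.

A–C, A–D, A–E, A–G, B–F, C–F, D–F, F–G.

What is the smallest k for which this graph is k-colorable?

B and F are adjacent, so at least 2 colors are needed.
2 colors suffice: A=red, B=blue, C=blue, D=blue, E=blue, F=red, G=blue. Every edge joins two different colors.

2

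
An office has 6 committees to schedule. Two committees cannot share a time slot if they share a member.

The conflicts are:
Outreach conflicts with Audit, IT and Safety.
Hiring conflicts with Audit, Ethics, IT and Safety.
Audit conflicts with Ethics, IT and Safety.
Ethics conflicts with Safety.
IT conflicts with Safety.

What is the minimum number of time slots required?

Hiring, Audit, Ethics, Safety all conflict with each other, so at least 4 time slots are needed.
4 time slots suffice: Outreach=4, Hiring=4, Audit=2, Ethics=3, IT=3, Safety=1. Every pair that conflicts lands in different time slots.

4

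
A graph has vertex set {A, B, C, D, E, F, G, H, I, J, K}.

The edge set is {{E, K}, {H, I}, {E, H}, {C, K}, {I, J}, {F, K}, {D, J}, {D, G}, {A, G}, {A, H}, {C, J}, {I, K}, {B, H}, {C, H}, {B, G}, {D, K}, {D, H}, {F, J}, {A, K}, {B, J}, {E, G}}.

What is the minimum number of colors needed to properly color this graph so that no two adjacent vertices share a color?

H and I are adjacent, so at least 2 colors are needed.
2 colors suffice: color red → {G, H, J, K}; color blue → {A, B, C, D, E, F, I}. Every edge joins two different colors.

2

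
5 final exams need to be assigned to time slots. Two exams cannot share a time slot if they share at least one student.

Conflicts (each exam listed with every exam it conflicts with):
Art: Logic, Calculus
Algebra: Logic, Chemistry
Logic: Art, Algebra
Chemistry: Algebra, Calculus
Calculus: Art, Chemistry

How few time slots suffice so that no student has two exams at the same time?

3

The cycle Chemistry-Calculus-Art-Logic-Algebra-Chemistry has odd length 5, so it cannot be 2-colored; at least 3 time slots are needed.
3 time slots suffice: time slot 1 → {Art, Algebra}; time slot 2 → {Logic, Calculus}; time slot 3 → {Chemistry}. Every pair that conflicts lands in different time slots.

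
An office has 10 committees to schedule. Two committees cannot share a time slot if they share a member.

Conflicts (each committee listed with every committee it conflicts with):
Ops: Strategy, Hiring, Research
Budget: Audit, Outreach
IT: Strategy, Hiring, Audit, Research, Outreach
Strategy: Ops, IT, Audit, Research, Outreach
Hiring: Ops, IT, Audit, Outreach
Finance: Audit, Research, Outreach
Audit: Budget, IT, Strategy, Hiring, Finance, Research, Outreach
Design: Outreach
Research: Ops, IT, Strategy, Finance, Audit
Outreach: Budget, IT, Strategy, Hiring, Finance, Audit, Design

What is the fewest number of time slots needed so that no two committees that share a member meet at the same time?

IT, Strategy, Audit, Outreach are mutually in conflict, so at least 4 time slots are needed.
Using 4 time slots: Ops=2, Budget=3, IT=4, Strategy=3, Hiring=3, Finance=3, Audit=2, Design=2, Research=1, Outreach=1. Each listed conflict is separated.

4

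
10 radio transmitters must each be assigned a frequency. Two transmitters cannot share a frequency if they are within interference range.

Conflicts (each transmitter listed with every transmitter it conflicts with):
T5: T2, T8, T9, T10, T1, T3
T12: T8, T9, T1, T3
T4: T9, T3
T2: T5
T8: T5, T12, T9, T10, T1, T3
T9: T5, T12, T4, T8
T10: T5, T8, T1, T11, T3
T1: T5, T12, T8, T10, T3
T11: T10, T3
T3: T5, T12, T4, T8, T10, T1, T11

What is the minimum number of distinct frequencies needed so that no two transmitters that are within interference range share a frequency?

5

T5, T8, T10, T1, T3 pairwise conflict, so at least 5 frequencies are needed.
5 frequencies suffice: frequency 1 → {T2, T9, T3}; frequency 2 → {T4, T8, T11}; frequency 3 → {T5, T12}; frequency 4 → {T1}; frequency 5 → {T10}. No two conflicting transmitters share a frequency.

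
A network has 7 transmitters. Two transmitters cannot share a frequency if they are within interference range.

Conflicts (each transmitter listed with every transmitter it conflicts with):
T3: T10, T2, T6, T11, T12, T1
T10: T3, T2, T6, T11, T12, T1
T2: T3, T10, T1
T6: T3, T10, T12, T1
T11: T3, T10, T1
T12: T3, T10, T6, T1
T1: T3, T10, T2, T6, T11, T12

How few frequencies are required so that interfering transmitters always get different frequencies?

T3, T10, T6, T12, T1 pairwise conflict, so at least 5 frequencies are needed.
5 frequencies suffice: frequency 1 → {T1}; frequency 2 → {T3}; frequency 3 → {T10}; frequency 4 → {T2, T11, T12}; frequency 5 → {T6}. Every pair that conflicts lands in different frequencies.

5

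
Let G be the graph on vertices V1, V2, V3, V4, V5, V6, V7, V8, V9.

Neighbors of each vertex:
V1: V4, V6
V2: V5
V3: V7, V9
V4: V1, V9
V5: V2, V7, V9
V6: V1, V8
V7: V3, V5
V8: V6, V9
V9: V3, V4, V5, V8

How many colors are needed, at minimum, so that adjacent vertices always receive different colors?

3

The cycle V8-V9-V4-V1-V6-V8 has odd length 5, so it cannot be 2-colored; at least 3 colors are needed.
3 colors suffice: V1=G, V2=R, V3=B, V4=B, V5=B, V6=R, V7=R, V8=B, V9=R. No two adjacent vertices share a color.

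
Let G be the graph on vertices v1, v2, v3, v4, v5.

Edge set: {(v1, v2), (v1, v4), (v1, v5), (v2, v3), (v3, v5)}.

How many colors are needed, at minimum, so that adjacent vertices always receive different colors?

2

v1 and v5 are adjacent, so at least 2 colors are needed.
2 colors suffice: color R → {v1, v3}; color B → {v2, v4, v5}. Each edge has distinct colors on its endpoints.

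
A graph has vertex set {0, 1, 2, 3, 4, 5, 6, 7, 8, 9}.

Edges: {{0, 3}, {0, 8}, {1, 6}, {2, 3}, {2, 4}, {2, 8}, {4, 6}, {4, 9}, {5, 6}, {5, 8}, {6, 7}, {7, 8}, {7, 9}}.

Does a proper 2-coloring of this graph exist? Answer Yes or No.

The cycle 5-8-2-4-6-5 has odd length 5, so it cannot be 2-colored; at least 3 colors are needed.
So 2 colors are not enough.

No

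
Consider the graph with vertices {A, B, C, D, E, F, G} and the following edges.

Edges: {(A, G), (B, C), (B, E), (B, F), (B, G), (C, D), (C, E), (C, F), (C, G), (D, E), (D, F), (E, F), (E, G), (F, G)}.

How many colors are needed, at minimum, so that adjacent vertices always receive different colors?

B, C, E, F, G are mutually adjacent (a clique of size 5), so at least 5 colors are needed.
One proper 5-coloring: A=1, B=5, C=1, D=2, E=3, F=4, G=2. Every edge joins two different colors.

5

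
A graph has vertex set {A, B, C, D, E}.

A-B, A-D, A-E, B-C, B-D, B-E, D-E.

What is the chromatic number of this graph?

A, B, D, E are pairwise adjacent (a clique of size 4), so at least 4 colors are needed.
A valid assignment using 4 colors: A=2, B=1, C=2, D=4, E=3. Each edge has distinct colors on its endpoints.

4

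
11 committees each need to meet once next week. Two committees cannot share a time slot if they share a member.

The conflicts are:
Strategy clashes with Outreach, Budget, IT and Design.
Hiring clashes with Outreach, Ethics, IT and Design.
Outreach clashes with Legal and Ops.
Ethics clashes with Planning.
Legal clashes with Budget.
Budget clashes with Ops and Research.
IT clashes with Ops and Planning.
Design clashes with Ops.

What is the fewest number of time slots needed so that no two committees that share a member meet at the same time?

Strategy and Design conflict, so at least 2 time slots are needed.
2 time slots suffice: Strategy=1, Hiring=1, Outreach=2, Ethics=2, Legal=1, Budget=2, IT=2, Design=2, Ops=1, Planning=1, Research=1. Each listed conflict is separated.

2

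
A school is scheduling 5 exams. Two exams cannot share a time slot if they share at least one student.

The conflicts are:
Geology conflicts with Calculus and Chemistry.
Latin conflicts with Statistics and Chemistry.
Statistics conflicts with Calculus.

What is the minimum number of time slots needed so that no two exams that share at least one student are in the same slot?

The cycle Geology-Calculus-Statistics-Latin-Chemistry-Geology has odd length 5, so it cannot be 2-colored; at least 3 time slots are needed.
3 time slots suffice: time slot 1 → {Geology, Statistics}; time slot 2 → {Latin, Calculus}; time slot 3 → {Chemistry}. Every pair that conflicts lands in different time slots.

3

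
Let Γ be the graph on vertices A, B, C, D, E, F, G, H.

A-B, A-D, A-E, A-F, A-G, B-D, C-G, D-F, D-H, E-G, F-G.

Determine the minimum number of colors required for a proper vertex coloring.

3

A, D, F form a triangle, so at least 3 colors are needed.
3 colors suffice: color red → {A, C, H}; color blue → {D, G}; color green → {B, E, F}. Each edge has distinct colors on its endpoints.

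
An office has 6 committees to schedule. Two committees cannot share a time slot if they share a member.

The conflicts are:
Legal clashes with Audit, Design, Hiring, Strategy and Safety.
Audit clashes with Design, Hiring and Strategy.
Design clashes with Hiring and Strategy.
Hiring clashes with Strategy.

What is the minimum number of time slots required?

Legal, Audit, Design, Hiring, Strategy all conflict with each other, so at least 5 time slots are needed.
A valid assignment using 5 time slots: Legal=1, Audit=3, Design=2, Hiring=5, Strategy=4, Safety=2. No two conflicting committees share a time slot.

5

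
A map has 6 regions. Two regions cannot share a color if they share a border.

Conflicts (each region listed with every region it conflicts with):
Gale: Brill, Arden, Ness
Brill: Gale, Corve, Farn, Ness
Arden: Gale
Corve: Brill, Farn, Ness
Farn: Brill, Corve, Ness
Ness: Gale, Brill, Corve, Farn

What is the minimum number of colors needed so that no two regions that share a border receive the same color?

Brill, Corve, Farn, Ness are mutually in conflict, so at least 4 colors are needed.
4 colors suffice: color 1 → {Arden, Ness}; color 2 → {Brill}; color 3 → {Gale, Farn}; color 4 → {Corve}. No two conflicting regions share a color.

4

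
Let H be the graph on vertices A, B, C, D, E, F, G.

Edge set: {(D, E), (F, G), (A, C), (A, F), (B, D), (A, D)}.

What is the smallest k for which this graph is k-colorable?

A and F are adjacent, so at least 2 colors are needed.
2 colors suffice: color 1 → {C, D, F}; color 2 → {A, B, E, G}. Each edge has distinct colors on its endpoints.

2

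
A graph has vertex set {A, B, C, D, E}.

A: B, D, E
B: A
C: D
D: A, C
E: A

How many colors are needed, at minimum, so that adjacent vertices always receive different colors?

A and E are adjacent, so at least 2 colors are needed.
2 colors suffice: color 1 → {A, C}; color 2 → {B, D, E}. Each edge has distinct colors on its endpoints.

2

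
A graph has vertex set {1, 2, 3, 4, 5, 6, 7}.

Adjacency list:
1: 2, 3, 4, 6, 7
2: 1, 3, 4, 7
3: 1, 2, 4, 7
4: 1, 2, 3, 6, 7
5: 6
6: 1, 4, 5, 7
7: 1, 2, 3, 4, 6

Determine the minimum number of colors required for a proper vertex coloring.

1, 2, 3, 4, 7 form a clique, so at least 5 colors are needed.
A valid assignment using 5 colors: 1=green, 2=yellow, 3=purple, 4=blue, 5=red, 6=yellow, 7=red. No two adjacent vertices share a color.

5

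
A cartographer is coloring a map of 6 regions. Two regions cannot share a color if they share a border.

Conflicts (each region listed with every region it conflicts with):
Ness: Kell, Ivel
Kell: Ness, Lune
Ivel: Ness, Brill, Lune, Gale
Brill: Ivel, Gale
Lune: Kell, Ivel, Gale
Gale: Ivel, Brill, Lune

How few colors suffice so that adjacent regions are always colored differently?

3

Ivel, Lune, Gale are mutually in conflict, so at least 3 colors are needed.
3 colors suffice: Ness=2, Kell=1, Ivel=1, Brill=2, Lune=2, Gale=3. Each listed conflict is separated.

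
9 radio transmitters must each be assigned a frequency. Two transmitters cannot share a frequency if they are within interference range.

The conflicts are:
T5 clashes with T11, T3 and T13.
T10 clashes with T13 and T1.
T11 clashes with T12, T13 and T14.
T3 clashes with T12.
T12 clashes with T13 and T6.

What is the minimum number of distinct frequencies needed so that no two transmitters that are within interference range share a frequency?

T11, T12, T13 all conflict with each other, so at least 3 frequencies are needed.
A valid assignment using 3 frequencies: T5=2, T10=2, T11=3, T3=1, T12=2, T13=1, T6=1, T1=1, T14=1. Each listed conflict is separated.

3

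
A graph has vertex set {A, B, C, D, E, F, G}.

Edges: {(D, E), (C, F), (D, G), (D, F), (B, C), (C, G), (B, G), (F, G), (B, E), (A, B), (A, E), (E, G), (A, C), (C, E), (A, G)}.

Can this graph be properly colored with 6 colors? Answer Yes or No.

The chromatic number is 5. A, B, C, E, G are pairwise adjacent (a clique of size 5), so at least 5 colors are needed.
5 colors suffice: color red → {G}; color blue → {C, D}; color green → {E, F}; color yellow → {A}; color purple → {B}.
Since 6 ≥ 5, a proper 6-coloring certainly exists.

Yes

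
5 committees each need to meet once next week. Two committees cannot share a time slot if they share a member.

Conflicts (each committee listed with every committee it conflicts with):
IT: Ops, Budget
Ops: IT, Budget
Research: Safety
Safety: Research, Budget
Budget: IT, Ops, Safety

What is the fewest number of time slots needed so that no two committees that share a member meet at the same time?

IT, Ops, Budget all conflict with each other, so at least 3 time slots are needed.
3 time slots suffice: time slot 1 → {Research, Budget}; time slot 2 → {Ops, Safety}; time slot 3 → {IT}. Every pair that conflicts lands in different time slots.

3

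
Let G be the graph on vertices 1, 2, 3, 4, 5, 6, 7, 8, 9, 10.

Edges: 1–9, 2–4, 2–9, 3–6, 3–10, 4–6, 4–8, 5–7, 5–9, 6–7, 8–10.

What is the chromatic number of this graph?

3

The cycle 10-8-4-6-3-10 has odd length 5, so it cannot be 2-colored; at least 3 colors are needed.
3 colors suffice: color a → {3, 4, 7, 9}; color b → {1, 2, 5, 6, 10}; color c → {8}. Each edge has distinct colors on its endpoints.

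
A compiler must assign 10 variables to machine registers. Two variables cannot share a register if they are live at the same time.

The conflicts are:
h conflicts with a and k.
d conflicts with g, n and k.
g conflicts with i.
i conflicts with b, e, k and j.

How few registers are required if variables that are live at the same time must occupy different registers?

2

d and g conflict, so at least 2 registers are needed.
2 registers suffice: register 1 → {h, d, i}; register 2 → {g, a, b, n, e, k, j}. No two conflicting variables share a register.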